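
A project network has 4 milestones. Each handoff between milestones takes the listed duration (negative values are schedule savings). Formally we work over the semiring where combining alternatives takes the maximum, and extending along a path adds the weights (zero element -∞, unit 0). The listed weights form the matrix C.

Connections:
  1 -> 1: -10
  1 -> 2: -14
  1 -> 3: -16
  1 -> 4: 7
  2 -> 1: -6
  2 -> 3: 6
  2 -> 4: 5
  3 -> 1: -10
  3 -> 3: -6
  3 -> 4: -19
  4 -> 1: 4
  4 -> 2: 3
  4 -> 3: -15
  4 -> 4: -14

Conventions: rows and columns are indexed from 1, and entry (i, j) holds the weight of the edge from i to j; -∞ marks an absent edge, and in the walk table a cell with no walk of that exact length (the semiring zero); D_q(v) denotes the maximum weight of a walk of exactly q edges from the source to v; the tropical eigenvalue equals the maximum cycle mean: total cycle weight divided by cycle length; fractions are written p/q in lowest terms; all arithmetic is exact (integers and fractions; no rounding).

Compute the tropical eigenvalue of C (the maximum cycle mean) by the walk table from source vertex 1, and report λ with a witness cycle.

q=0: [0, -∞, -∞, -∞]
q=1: [-10, -14, -16, 7]
q=2: [11, 10, -8, -3]
q=3: [4, 0, 16, 18]
q=4: [22, 21, 10, 11]
Optimal cycle mean attained by: cycle 1->4->1, total 7 + 4, length 2.
Answer: λ = 11/2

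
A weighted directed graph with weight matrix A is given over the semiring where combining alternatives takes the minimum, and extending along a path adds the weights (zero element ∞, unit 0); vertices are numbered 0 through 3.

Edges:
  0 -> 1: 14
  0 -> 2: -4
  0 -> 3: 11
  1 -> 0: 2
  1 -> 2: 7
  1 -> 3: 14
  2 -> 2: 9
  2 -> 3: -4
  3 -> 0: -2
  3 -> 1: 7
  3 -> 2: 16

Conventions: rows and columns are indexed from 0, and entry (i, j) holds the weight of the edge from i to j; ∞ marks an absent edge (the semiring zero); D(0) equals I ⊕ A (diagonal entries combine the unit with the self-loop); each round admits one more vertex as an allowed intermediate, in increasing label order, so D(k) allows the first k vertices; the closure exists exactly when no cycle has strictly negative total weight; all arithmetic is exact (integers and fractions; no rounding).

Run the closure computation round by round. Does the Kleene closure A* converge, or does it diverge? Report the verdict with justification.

D(0):
  [0, 14, -4, 11]
  [2, 0, 7, 14]
  [∞, ∞, 0, -4]
  [-2, 7, 16, 0]
D(1):
  [0, 14, -4, 11]
  [2, 0, -2, 13]
  [∞, ∞, 0, -4]
  [-2, 7, -6, 0]
D(2):
  [0, 14, -4, 11]
  [2, 0, -2, 13]
  [∞, ∞, 0, -4]
  [-2, 7, -6, 0]
Detection: at round 3, diagonal entry (3, 3) turns strictly negative.
Key observation: the cycle 3->0->2->3 has total weight (-2) + (-4) + (-4), which is strictly negative.
Answer: DIVERGES — negative cycle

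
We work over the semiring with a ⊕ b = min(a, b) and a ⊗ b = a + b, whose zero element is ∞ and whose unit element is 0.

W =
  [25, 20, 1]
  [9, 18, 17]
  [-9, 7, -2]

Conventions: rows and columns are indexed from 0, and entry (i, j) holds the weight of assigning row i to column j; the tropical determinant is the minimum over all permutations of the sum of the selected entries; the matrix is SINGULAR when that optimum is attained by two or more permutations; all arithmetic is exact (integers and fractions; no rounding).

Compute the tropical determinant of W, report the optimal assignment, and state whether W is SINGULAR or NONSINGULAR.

σ = (0, 1, 2): 25 + 18 + (-2) = 41
σ = (0, 2, 1): 25 + 17 + 7 = 49
σ = (1, 0, 2): 20 + 9 + (-2) = 27
σ = (1, 2, 0): 20 + 17 + (-9) = 28
σ = (2, 0, 1): 1 + 9 + 7 = 17
σ = (2, 1, 0): 1 + 18 + (-9) = 10
Optimal value attained by: σ = (2, 1, 0).
Answer: det⊕(W) = 10; verdict: NONSINGULAR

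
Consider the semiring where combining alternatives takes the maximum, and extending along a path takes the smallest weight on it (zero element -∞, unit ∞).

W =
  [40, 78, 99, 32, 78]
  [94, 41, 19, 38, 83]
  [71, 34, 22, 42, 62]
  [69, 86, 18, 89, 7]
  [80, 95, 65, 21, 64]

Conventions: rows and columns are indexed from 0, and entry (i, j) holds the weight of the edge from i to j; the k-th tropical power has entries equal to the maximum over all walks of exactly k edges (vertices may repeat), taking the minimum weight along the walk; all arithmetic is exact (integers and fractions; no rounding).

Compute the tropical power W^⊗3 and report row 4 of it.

W^⊗2:
  [78, 78, 65, 42, 78]
  [80, 83, 94, 38, 78]
  [62, 71, 71, 42, 71]
  [86, 86, 69, 89, 83]
  [94, 78, 80, 42, 83]
W^⊗3:
  [78, 78, 78, 42, 78]
  [83, 78, 80, 42, 83]
  [71, 71, 65, 42, 71]
  [86, 86, 86, 89, 83]
  [80, 83, 94, 42, 78]
Answer: row 4 of W^⊗3 = [80, 83, 94, 42, 78]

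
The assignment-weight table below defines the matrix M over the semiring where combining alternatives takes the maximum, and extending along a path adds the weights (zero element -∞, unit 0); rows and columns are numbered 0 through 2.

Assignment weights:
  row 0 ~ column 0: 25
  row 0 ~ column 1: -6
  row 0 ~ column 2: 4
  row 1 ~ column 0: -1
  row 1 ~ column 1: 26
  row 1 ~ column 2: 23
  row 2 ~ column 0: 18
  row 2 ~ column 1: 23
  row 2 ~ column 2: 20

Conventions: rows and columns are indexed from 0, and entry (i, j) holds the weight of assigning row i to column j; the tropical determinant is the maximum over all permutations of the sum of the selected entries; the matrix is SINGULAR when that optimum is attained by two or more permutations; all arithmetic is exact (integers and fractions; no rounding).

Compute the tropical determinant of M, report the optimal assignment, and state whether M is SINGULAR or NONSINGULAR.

σ = (0, 1, 2): 25 + 26 + 20 = 71
σ = (0, 2, 1): 25 + 23 + 23 = 71
σ = (1, 0, 2): (-6) + (-1) + 20 = 13
σ = (1, 2, 0): (-6) + 23 + 18 = 35
σ = (2, 0, 1): 4 + (-1) + 23 = 26
σ = (2, 1, 0): 4 + 26 + 18 = 48
Optimal value attained by: σ = (0, 1, 2).
Answer: det⊕(M) = 71; verdict: SINGULAR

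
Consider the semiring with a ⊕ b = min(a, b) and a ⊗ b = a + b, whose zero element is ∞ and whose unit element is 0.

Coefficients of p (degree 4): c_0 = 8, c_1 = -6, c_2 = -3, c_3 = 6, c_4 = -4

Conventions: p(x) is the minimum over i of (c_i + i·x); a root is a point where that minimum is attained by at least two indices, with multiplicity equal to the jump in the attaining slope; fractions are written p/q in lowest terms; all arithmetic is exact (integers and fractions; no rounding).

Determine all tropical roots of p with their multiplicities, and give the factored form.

hull edge (i=0, c=8) to (i=1, c=-6): slope -14, span 1
hull edge (i=1, c=-6) to (i=4, c=-4): slope 2/3, span 3
Factored form: p(x) = -4 ⊗ (x ⊕ (-2/3)) ⊗ (x ⊕ (-2/3)) ⊗ (x ⊕ (-2/3)) ⊗ (x ⊕ 14)
Answer: roots = -2/3 (mult 3), 14 (mult 1)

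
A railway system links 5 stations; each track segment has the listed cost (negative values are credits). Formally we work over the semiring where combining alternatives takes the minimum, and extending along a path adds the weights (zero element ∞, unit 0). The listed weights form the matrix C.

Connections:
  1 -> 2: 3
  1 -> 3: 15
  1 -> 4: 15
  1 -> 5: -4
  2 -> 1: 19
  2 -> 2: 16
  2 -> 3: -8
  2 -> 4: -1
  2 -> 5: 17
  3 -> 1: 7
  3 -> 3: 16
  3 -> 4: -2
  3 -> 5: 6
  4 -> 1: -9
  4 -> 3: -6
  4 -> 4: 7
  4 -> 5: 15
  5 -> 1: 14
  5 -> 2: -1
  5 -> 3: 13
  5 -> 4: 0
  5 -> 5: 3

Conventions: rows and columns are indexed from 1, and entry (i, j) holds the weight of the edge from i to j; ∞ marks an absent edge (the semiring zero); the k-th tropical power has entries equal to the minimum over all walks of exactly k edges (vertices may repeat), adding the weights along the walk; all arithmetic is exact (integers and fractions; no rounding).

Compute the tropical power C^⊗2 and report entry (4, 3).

C^⊗2:
  [6, -5, -5, -4, -1]
  [-10, 16, -7, -10, -2]
  [-11, 5, -8, 5, 3]
  [-2, -6, 1, -8, -13]
  [-9, 2, -9, -2, 6]
Key observation: the optimum is the walk 4->4->3, with weight 7 + (-6) = 1.
Optimal value attained by: walk 4->4->3.
Answer: (C^⊗2)[4][3] = 1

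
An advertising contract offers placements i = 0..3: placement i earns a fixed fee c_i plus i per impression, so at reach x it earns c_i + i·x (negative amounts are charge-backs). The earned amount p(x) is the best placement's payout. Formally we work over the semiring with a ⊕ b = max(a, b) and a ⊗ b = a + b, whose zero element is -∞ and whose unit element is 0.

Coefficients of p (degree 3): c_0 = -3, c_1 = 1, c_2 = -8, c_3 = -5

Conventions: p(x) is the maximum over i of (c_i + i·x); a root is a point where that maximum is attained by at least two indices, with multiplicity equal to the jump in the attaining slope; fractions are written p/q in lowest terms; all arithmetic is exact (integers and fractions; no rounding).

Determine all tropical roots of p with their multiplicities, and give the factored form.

hull edge (i=0, c=-3) to (i=1, c=1): slope 4, span 1
hull edge (i=1, c=1) to (i=3, c=-5): slope -3, span 2
Factored form: p(x) = -5 ⊗ (x ⊕ (-4)) ⊗ (x ⊕ 3) ⊗ (x ⊕ 3)
Answer: roots = -4 (mult 1), 3 (mult 2)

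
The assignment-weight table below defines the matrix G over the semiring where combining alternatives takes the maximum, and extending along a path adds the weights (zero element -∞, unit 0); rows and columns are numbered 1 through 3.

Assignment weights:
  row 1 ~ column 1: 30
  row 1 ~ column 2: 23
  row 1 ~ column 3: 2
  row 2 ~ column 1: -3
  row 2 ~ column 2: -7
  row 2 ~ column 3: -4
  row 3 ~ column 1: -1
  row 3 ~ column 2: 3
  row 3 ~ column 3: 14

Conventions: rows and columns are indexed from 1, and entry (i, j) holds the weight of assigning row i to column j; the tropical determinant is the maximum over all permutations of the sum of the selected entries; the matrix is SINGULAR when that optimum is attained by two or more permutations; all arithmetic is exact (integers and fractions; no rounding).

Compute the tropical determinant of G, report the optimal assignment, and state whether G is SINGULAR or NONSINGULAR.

σ = (1, 2, 3): 30 + (-7) + 14 = 37
σ = (1, 3, 2): 30 + (-4) + 3 = 29
σ = (2, 1, 3): 23 + (-3) + 14 = 34
σ = (2, 3, 1): 23 + (-4) + (-1) = 18
σ = (3, 1, 2): 2 + (-3) + 3 = 2
σ = (3, 2, 1): 2 + (-7) + (-1) = -6
Optimal value attained by: σ = (1, 2, 3).
Answer: det⊕(G) = 37; verdict: NONSINGULAR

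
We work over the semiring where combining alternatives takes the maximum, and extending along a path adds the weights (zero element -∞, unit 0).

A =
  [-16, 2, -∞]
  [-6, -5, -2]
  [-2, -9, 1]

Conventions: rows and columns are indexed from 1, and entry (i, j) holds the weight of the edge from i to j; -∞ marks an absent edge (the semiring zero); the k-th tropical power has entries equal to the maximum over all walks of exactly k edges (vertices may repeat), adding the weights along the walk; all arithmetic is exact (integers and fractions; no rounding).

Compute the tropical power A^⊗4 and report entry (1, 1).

A^⊗2:
  [-4, -3, 0]
  [-4, -4, -1]
  [-1, 0, 2]
A^⊗3:
  [-2, -2, 1]
  [-3, -2, 0]
  [0, 1, 3]
A^⊗4:
  [-1, 0, 2]
  [-2, -1, 1]
  [1, 2, 4]
Key observation: the optimum is the walk 1->2->3->3->1, with weight 2 + (-2) + 1 + (-2) = -1.
Optimal value attained by: walk 1->2->3->3->1.
Answer: (A^⊗4)[1][1] = -1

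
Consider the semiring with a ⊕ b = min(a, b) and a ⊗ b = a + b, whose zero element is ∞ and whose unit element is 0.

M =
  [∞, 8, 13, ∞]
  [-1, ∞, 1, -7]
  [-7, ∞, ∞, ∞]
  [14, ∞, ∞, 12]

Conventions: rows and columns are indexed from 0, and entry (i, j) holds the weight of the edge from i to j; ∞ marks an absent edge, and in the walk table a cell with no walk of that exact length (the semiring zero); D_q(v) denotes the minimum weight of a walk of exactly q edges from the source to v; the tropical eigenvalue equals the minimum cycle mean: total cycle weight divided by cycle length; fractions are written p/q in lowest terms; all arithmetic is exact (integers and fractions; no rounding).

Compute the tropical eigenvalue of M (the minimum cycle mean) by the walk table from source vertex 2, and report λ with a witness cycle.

q=0: [∞, ∞, 0, ∞]
q=1: [-7, ∞, ∞, ∞]
q=2: [∞, 1, 6, ∞]
q=3: [-1, ∞, 2, -6]
q=4: [-5, 7, 12, 6]
Optimal cycle mean attained by: cycle 0->1->2->0, total 8 + 1 + (-7), length 3.
Answer: λ = 2/3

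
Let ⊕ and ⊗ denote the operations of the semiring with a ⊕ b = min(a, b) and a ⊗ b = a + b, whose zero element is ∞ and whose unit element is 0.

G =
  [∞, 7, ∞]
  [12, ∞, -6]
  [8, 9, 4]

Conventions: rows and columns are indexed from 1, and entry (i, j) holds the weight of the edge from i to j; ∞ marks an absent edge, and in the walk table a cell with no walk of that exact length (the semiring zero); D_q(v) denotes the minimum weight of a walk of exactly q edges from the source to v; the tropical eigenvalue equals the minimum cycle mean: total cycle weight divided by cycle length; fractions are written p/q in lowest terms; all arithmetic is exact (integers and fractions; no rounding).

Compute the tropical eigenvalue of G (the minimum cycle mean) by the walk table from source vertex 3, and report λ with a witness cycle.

q=0: [∞, ∞, 0]
q=1: [8, 9, 4]
q=2: [12, 13, 3]
q=3: [11, 12, 7]
Optimal cycle mean attained by: cycle 2->3->2, total (-6) + 9, length 2.
Answer: λ = 3/2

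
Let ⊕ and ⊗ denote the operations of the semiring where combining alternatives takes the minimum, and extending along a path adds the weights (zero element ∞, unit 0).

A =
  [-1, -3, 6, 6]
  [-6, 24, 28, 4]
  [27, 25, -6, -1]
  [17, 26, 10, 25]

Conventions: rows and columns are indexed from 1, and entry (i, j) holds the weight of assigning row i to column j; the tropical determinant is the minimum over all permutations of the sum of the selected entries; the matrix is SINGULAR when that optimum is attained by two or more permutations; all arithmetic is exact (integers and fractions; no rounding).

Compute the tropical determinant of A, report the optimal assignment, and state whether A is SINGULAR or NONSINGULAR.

σ = (1, 2, 3, 4): (-1) + 24 + (-6) + 25 = 42
σ = (1, 2, 4, 3): (-1) + 24 + (-1) + 10 = 32
σ = (1, 3, 2, 4): (-1) + 28 + 25 + 25 = 77
σ = (1, 3, 4, 2): (-1) + 28 + (-1) + 26 = 52
σ = (1, 4, 2, 3): (-1) + 4 + 25 + 10 = 38
σ = (1, 4, 3, 2): (-1) + 4 + (-6) + 26 = 23
σ = (2, 1, 3, 4): (-3) + (-6) + (-6) + 25 = 10
σ = (2, 1, 4, 3): (-3) + (-6) + (-1) + 10 = 0
σ = (2, 3, 1, 4): (-3) + 28 + 27 + 25 = 77
σ = (2, 3, 4, 1): (-3) + 28 + (-1) + 17 = 41
σ = (2, 4, 1, 3): (-3) + 4 + 27 + 10 = 38
σ = (2, 4, 3, 1): (-3) + 4 + (-6) + 17 = 12
σ = (3, 1, 2, 4): 6 + (-6) + 25 + 25 = 50
σ = (3, 1, 4, 2): 6 + (-6) + (-1) + 26 = 25
σ = (3, 2, 1, 4): 6 + 24 + 27 + 25 = 82
σ = (3, 2, 4, 1): 6 + 24 + (-1) + 17 = 46
σ = (3, 4, 1, 2): 6 + 4 + 27 + 26 = 63
σ = (3, 4, 2, 1): 6 + 4 + 25 + 17 = 52
σ = (4, 1, 2, 3): 6 + (-6) + 25 + 10 = 35
σ = (4, 1, 3, 2): 6 + (-6) + (-6) + 26 = 20
σ = (4, 2, 1, 3): 6 + 24 + 27 + 10 = 67
σ = (4, 2, 3, 1): 6 + 24 + (-6) + 17 = 41
σ = (4, 3, 1, 2): 6 + 28 + 27 + 26 = 87
σ = (4, 3, 2, 1): 6 + 28 + 25 + 17 = 76
Optimal value attained by: σ = (2, 1, 4, 3).
Answer: det⊕(A) = 0; verdict: NONSINGULAR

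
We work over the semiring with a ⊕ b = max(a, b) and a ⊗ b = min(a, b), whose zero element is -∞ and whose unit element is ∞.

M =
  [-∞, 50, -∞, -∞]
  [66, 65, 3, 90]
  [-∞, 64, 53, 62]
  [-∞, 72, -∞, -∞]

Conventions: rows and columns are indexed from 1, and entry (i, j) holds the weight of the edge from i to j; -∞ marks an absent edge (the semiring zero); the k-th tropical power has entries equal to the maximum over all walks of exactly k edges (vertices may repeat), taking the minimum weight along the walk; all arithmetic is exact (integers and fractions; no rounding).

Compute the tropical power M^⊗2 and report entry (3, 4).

M^⊗2:
  [50, 50, 3, 50]
  [65, 72, 3, 65]
  [64, 64, 53, 64]
  [66, 65, 3, 72]
Key observation: the optimum is the walk 3->2->4, with weight 64 min 90 = 64.
Optimal value attained by: walk 3->2->4.
Answer: (M^⊗2)[3][4] = 64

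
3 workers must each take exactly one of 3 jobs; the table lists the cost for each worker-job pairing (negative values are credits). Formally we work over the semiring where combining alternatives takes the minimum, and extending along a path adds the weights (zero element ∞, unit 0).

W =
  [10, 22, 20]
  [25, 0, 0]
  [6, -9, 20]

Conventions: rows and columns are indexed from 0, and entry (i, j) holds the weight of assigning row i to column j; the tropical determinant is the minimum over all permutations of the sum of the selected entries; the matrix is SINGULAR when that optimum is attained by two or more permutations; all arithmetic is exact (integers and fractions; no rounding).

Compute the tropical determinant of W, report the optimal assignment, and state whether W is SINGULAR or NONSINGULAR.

σ = (0, 1, 2): 10 + 0 + 20 = 30
σ = (0, 2, 1): 10 + 0 + (-9) = 1
σ = (1, 0, 2): 22 + 25 + 20 = 67
σ = (1, 2, 0): 22 + 0 + 6 = 28
σ = (2, 0, 1): 20 + 25 + (-9) = 36
σ = (2, 1, 0): 20 + 0 + 6 = 26
Optimal value attained by: σ = (0, 2, 1).
Answer: det⊕(W) = 1; verdict: NONSINGULAR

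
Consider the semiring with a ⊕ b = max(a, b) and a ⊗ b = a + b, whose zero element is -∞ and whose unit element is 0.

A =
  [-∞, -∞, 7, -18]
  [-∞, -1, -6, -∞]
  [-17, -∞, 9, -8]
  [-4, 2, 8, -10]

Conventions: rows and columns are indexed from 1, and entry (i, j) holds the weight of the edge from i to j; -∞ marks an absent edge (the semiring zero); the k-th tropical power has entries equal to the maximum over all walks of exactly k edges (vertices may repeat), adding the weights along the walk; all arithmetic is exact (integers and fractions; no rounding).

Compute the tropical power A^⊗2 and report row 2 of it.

A^⊗2:
  [-10, -16, 16, -1]
  [-23, -2, 3, -14]
  [-8, -6, 18, 1]
  [-9, 1, 17, 0]
Answer: row 2 of A^⊗2 = [-23, -2, 3, -14]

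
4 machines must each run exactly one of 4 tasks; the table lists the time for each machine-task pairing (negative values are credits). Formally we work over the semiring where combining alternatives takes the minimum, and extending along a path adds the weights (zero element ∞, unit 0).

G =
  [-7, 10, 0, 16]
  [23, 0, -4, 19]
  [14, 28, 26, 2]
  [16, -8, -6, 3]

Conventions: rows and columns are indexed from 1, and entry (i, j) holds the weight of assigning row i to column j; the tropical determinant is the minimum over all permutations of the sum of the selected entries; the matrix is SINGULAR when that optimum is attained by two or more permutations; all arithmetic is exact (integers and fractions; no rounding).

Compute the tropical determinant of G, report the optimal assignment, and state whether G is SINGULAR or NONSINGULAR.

σ = (1, 2, 3, 4): (-7) + 0 + 26 + 3 = 22
σ = (1, 2, 4, 3): (-7) + 0 + 2 + (-6) = -11
σ = (1, 3, 2, 4): (-7) + (-4) + 28 + 3 = 20
σ = (1, 3, 4, 2): (-7) + (-4) + 2 + (-8) = -17
σ = (1, 4, 2, 3): (-7) + 19 + 28 + (-6) = 34
σ = (1, 4, 3, 2): (-7) + 19 + 26 + (-8) = 30
σ = (2, 1, 3, 4): 10 + 23 + 26 + 3 = 62
σ = (2, 1, 4, 3): 10 + 23 + 2 + (-6) = 29
σ = (2, 3, 1, 4): 10 + (-4) + 14 + 3 = 23
σ = (2, 3, 4, 1): 10 + (-4) + 2 + 16 = 24
σ = (2, 4, 1, 3): 10 + 19 + 14 + (-6) = 37
σ = (2, 4, 3, 1): 10 + 19 + 26 + 16 = 71
σ = (3, 1, 2, 4): 0 + 23 + 28 + 3 = 54
σ = (3, 1, 4, 2): 0 + 23 + 2 + (-8) = 17
σ = (3, 2, 1, 4): 0 + 0 + 14 + 3 = 17
σ = (3, 2, 4, 1): 0 + 0 + 2 + 16 = 18
σ = (3, 4, 1, 2): 0 + 19 + 14 + (-8) = 25
σ = (3, 4, 2, 1): 0 + 19 + 28 + 16 = 63
σ = (4, 1, 2, 3): 16 + 23 + 28 + (-6) = 61
σ = (4, 1, 3, 2): 16 + 23 + 26 + (-8) = 57
σ = (4, 2, 1, 3): 16 + 0 + 14 + (-6) = 24
σ = (4, 2, 3, 1): 16 + 0 + 26 + 16 = 58
σ = (4, 3, 1, 2): 16 + (-4) + 14 + (-8) = 18
σ = (4, 3, 2, 1): 16 + (-4) + 28 + 16 = 56
Optimal value attained by: σ = (1, 3, 4, 2).
Answer: det⊕(G) = -17; verdict: NONSINGULAR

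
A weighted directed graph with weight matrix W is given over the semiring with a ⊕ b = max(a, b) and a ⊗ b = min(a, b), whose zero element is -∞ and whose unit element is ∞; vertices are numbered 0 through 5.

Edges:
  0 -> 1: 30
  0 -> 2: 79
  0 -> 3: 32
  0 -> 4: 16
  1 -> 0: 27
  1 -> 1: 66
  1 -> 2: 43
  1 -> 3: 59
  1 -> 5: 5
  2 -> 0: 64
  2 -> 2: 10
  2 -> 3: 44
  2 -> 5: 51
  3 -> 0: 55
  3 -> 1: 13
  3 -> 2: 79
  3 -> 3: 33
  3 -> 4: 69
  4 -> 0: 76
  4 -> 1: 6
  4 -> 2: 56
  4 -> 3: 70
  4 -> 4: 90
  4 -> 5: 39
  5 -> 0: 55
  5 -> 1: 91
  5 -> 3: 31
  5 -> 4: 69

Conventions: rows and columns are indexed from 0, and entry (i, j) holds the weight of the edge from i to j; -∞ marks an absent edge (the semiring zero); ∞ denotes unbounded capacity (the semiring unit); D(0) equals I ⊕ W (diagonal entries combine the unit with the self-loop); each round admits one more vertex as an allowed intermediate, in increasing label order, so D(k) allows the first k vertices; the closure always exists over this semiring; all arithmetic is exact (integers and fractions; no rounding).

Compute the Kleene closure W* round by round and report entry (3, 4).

D(0):
  [∞, 30, 79, 32, 16, -∞]
  [27, ∞, 43, 59, -∞, 5]
  [64, -∞, ∞, 44, -∞, 51]
  [55, 13, 79, ∞, 69, -∞]
  [76, 6, 56, 70, ∞, 39]
  [55, 91, -∞, 31, 69, ∞]
D(1):
  [∞, 30, 79, 32, 16, -∞]
  [27, ∞, 43, 59, 16, 5]
  [64, 30, ∞, 44, 16, 51]
  [55, 30, 79, ∞, 69, -∞]
  [76, 30, 76, 70, ∞, 39]
  [55, 91, 55, 32, 69, ∞]
D(2):
  [∞, 30, 79, 32, 16, 5]
  [27, ∞, 43, 59, 16, 5]
  [64, 30, ∞, 44, 16, 51]
  [55, 30, 79, ∞, 69, 5]
  [76, 30, 76, 70, ∞, 39]
  [55, 91, 55, 59, 69, ∞]
D(3):
  [∞, 30, 79, 44, 16, 51]
  [43, ∞, 43, 59, 16, 43]
  [64, 30, ∞, 44, 16, 51]
  [64, 30, 79, ∞, 69, 51]
  [76, 30, 76, 70, ∞, 51]
  [55, 91, 55, 59, 69, ∞]
D(4):
  [∞, 30, 79, 44, 44, 51]
  [59, ∞, 59, 59, 59, 51]
  [64, 30, ∞, 44, 44, 51]
  [64, 30, 79, ∞, 69, 51]
  [76, 30, 76, 70, ∞, 51]
  [59, 91, 59, 59, 69, ∞]
D(5):
  [∞, 30, 79, 44, 44, 51]
  [59, ∞, 59, 59, 59, 51]
  [64, 30, ∞, 44, 44, 51]
  [69, 30, 79, ∞, 69, 51]
  [76, 30, 76, 70, ∞, 51]
  [69, 91, 69, 69, 69, ∞]
D(6):
  [∞, 51, 79, 51, 51, 51]
  [59, ∞, 59, 59, 59, 51]
  [64, 51, ∞, 51, 51, 51]
  [69, 51, 79, ∞, 69, 51]
  [76, 51, 76, 70, ∞, 51]
  [69, 91, 69, 69, 69, ∞]
Answer: W*[3][4] = 69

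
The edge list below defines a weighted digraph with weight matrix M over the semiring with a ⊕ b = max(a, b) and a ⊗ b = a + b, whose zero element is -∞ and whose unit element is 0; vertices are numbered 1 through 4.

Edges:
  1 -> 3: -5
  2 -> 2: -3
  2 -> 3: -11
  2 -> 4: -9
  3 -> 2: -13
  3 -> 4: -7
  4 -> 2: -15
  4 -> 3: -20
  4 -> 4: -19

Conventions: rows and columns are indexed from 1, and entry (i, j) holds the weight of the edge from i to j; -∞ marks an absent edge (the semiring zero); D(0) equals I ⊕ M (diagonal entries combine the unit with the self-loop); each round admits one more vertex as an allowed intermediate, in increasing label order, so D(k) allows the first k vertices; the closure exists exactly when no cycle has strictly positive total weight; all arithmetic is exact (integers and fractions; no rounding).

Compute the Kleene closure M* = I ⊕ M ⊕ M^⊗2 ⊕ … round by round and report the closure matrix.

D(0):
  [0, -∞, -5, -∞]
  [-∞, 0, -11, -9]
  [-∞, -13, 0, -7]
  [-∞, -15, -20, 0]
D(1):
  [0, -∞, -5, -∞]
  [-∞, 0, -11, -9]
  [-∞, -13, 0, -7]
  [-∞, -15, -20, 0]
D(2):
  [0, -∞, -5, -∞]
  [-∞, 0, -11, -9]
  [-∞, -13, 0, -7]
  [-∞, -15, -20, 0]
D(3):
  [0, -18, -5, -12]
  [-∞, 0, -11, -9]
  [-∞, -13, 0, -7]
  [-∞, -15, -20, 0]
D(4):
  [0, -18, -5, -12]
  [-∞, 0, -11, -9]
  [-∞, -13, 0, -7]
  [-∞, -15, -20, 0]
Answer: M* = [[0, -18, -5, -12], [-∞, 0, -11, -9], [-∞, -13, 0, -7], [-∞, -15, -20, 0]]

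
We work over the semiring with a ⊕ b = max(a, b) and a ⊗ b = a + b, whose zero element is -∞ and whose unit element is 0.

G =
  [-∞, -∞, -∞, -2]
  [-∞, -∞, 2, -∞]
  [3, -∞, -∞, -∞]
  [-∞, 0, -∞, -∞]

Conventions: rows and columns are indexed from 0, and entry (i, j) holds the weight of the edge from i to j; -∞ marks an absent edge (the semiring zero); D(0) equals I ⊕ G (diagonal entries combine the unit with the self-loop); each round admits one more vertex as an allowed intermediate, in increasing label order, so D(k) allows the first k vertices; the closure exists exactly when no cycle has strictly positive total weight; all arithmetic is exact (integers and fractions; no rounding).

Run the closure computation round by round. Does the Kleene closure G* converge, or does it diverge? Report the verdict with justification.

D(0):
  [0, -∞, -∞, -2]
  [-∞, 0, 2, -∞]
  [3, -∞, 0, -∞]
  [-∞, 0, -∞, 0]
D(1):
  [0, -∞, -∞, -2]
  [-∞, 0, 2, -∞]
  [3, -∞, 0, 1]
  [-∞, 0, -∞, 0]
D(2):
  [0, -∞, -∞, -2]
  [-∞, 0, 2, -∞]
  [3, -∞, 0, 1]
  [-∞, 0, 2, 0]
Detection: at round 3, diagonal entry (3, 3) turns strictly positive.
Key observation: the cycle 3->1->2->0->3 has total weight 0 + 2 + 3 + (-2), which is strictly positive.
Answer: DIVERGES — positive cycle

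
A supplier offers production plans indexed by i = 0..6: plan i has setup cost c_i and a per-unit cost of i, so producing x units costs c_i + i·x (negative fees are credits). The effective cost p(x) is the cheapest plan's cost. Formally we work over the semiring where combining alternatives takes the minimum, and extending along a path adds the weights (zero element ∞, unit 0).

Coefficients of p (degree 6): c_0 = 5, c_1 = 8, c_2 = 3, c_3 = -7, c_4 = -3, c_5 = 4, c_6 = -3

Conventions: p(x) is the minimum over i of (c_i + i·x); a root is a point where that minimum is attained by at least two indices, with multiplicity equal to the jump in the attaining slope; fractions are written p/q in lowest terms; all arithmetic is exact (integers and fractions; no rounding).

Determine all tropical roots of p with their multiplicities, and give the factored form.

hull edge (i=0, c=5) to (i=3, c=-7): slope -4, span 3
hull edge (i=3, c=-7) to (i=6, c=-3): slope 4/3, span 3
Factored form: p(x) = -3 ⊗ (x ⊕ (-4/3)) ⊗ (x ⊕ (-4/3)) ⊗ (x ⊕ (-4/3)) ⊗ (x ⊕ 4) ⊗ (x ⊕ 4) ⊗ (x ⊕ 4)
Answer: roots = -4/3 (mult 3), 4 (mult 3)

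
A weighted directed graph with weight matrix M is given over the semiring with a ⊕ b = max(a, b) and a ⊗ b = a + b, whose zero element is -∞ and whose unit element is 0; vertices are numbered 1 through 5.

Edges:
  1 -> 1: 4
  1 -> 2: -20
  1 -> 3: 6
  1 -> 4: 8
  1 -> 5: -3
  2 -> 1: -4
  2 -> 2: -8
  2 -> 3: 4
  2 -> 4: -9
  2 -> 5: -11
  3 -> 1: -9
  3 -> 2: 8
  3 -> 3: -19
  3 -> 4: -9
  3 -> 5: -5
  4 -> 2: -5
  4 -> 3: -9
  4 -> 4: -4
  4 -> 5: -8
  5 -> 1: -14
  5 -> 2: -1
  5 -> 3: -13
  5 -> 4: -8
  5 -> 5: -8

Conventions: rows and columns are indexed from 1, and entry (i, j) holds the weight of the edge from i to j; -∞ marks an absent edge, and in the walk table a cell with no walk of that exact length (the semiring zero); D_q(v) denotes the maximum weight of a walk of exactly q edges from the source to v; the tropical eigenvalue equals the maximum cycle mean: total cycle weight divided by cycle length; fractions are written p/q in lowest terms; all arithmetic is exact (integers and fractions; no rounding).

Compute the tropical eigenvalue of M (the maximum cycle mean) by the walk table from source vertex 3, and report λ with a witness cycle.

q=0: [-∞, -∞, 0, -∞, -∞]
q=1: [-9, 8, -19, -9, -5]
q=2: [4, 0, 12, -1, -3]
q=3: [8, 20, 10, 12, 7]
q=4: [16, 18, 24, 16, 9]
q=5: [20, 32, 22, 24, 19]
Optimal cycle mean attained by: cycle 2->3->2, total 4 + 8, length 2.
Answer: λ = 6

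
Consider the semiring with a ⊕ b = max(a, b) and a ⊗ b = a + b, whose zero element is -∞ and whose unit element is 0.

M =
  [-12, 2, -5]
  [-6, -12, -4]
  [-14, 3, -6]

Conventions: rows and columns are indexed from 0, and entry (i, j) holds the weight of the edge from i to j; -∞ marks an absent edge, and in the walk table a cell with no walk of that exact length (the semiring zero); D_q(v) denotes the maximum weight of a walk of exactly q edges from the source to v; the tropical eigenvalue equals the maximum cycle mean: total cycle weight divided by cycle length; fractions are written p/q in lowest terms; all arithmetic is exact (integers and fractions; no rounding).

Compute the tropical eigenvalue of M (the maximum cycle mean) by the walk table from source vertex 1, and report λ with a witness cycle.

q=0: [-∞, 0, -∞]
q=1: [-6, -12, -4]
q=2: [-18, -1, -10]
q=3: [-7, -7, -5]
Optimal cycle mean attained by: cycle 1->2->1, total (-4) + 3, length 2.
Answer: λ = -1/2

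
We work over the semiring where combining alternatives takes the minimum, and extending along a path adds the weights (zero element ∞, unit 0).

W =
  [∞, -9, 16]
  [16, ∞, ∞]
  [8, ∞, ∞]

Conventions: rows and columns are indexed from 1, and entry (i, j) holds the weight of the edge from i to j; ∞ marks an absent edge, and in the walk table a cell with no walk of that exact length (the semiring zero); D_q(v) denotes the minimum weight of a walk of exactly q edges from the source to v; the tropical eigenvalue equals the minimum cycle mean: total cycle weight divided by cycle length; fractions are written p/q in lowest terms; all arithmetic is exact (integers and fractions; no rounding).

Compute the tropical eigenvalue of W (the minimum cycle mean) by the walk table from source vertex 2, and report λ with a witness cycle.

q=0: [∞, 0, ∞]
q=1: [16, ∞, ∞]
q=2: [∞, 7, 32]
q=3: [23, ∞, ∞]
Optimal cycle mean attained by: cycle 1->2->1, total (-9) + 16, length 2.
Answer: λ = 7/2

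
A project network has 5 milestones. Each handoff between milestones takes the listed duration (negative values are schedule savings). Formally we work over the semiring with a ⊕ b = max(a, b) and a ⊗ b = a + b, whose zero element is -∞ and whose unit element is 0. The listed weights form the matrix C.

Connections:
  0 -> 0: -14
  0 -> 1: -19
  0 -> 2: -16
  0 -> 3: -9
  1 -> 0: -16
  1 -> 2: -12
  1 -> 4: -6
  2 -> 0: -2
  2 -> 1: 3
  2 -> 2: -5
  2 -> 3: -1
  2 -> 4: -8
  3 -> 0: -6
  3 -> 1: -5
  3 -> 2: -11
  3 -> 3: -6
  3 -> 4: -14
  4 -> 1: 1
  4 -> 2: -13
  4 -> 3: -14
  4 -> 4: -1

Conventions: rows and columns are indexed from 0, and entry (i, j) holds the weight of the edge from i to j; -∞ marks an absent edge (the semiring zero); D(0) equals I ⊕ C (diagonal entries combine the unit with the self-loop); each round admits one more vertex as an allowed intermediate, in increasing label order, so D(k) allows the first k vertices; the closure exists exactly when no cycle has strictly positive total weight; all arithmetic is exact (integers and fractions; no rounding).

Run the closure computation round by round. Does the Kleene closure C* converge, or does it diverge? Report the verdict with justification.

D(0):
  [0, -19, -16, -9, -∞]
  [-16, 0, -12, -∞, -6]
  [-2, 3, 0, -1, -8]
  [-6, -5, -11, 0, -14]
  [-∞, 1, -13, -14, 0]
D(1):
  [0, -19, -16, -9, -∞]
  [-16, 0, -12, -25, -6]
  [-2, 3, 0, -1, -8]
  [-6, -5, -11, 0, -14]
  [-∞, 1, -13, -14, 0]
D(2):
  [0, -19, -16, -9, -25]
  [-16, 0, -12, -25, -6]
  [-2, 3, 0, -1, -3]
  [-6, -5, -11, 0, -11]
  [-15, 1, -11, -14, 0]
D(3):
  [0, -13, -16, -9, -19]
  [-14, 0, -12, -13, -6]
  [-2, 3, 0, -1, -3]
  [-6, -5, -11, 0, -11]
  [-13, 1, -11, -12, 0]
D(4):
  [0, -13, -16, -9, -19]
  [-14, 0, -12, -13, -6]
  [-2, 3, 0, -1, -3]
  [-6, -5, -11, 0, -11]
  [-13, 1, -11, -12, 0]
D(5):
  [0, -13, -16, -9, -19]
  [-14, 0, -12, -13, -6]
  [-2, 3, 0, -1, -3]
  [-6, -5, -11, 0, -11]
  [-13, 1, -11, -12, 0]
Key observation: every diagonal entry stays at the unit through all rounds, so no improving cycle exists.
Answer: CONVERGES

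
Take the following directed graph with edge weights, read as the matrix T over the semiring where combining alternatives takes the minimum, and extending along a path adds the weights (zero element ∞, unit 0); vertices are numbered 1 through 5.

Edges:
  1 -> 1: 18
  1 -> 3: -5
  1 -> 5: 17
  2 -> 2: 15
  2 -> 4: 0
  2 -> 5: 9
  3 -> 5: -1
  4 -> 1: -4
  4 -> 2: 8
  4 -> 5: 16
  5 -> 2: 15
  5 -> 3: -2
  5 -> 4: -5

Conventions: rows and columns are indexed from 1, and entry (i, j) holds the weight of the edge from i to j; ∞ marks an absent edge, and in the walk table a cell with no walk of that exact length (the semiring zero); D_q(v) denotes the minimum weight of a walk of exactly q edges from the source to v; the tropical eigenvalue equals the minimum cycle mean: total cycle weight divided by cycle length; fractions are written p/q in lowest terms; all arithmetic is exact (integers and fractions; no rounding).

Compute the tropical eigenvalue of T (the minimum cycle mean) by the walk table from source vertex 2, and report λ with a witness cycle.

q=0: [∞, 0, ∞, ∞, ∞]
q=1: [∞, 15, ∞, 0, 9]
q=2: [-4, 8, 7, 4, 16]
q=3: [0, 12, -9, 8, 6]
q=4: [4, 16, -5, 1, -10]
q=5: [-3, 5, -12, -15, -6]
Optimal cycle mean attained by: cycle 1->3->5->4->1, total (-5) + (-1) + (-5) + (-4), length 4.
Answer: λ = -15/4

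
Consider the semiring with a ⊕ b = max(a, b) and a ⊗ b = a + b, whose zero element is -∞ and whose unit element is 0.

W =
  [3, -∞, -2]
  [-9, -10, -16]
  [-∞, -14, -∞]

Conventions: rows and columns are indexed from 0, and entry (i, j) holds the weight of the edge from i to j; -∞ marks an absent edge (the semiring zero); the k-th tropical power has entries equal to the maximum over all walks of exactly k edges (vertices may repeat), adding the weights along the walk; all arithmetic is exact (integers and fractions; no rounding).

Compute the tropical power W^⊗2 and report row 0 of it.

W^⊗2:
  [6, -16, 1]
  [-6, -20, -11]
  [-23, -24, -30]
Answer: row 0 of W^⊗2 = [6, -16, 1]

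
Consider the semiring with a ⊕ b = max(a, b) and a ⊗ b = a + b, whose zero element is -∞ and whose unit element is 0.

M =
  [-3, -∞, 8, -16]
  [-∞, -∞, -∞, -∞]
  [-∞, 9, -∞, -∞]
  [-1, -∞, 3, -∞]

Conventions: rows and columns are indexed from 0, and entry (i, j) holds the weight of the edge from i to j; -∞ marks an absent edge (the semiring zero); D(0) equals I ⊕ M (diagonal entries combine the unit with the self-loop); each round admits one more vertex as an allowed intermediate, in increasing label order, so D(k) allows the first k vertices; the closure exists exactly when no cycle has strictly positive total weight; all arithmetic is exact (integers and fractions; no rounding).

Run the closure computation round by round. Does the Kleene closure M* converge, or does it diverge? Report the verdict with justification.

D(0):
  [0, -∞, 8, -16]
  [-∞, 0, -∞, -∞]
  [-∞, 9, 0, -∞]
  [-1, -∞, 3, 0]
D(1):
  [0, -∞, 8, -16]
  [-∞, 0, -∞, -∞]
  [-∞, 9, 0, -∞]
  [-1, -∞, 7, 0]
D(2):
  [0, -∞, 8, -16]
  [-∞, 0, -∞, -∞]
  [-∞, 9, 0, -∞]
  [-1, -∞, 7, 0]
D(3):
  [0, 17, 8, -16]
  [-∞, 0, -∞, -∞]
  [-∞, 9, 0, -∞]
  [-1, 16, 7, 0]
D(4):
  [0, 17, 8, -16]
  [-∞, 0, -∞, -∞]
  [-∞, 9, 0, -∞]
  [-1, 16, 7, 0]
Key observation: every diagonal entry stays at the unit through all rounds, so no improving cycle exists.
Answer: CONVERGES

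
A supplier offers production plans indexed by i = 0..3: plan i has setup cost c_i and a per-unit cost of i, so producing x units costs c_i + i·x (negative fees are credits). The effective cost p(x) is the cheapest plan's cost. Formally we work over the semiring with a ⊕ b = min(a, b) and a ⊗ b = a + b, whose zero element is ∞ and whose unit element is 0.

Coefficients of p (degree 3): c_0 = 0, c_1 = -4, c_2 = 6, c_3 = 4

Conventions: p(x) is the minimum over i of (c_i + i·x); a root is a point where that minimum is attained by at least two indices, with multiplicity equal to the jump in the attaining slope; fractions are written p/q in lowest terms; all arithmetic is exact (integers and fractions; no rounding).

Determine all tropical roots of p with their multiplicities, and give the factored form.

hull edge (i=0, c=0) to (i=1, c=-4): slope -4, span 1
hull edge (i=1, c=-4) to (i=3, c=4): slope 4, span 2
Factored form: p(x) = 4 ⊗ (x ⊕ (-4)) ⊗ (x ⊕ (-4)) ⊗ (x ⊕ 4)
Answer: roots = -4 (mult 2), 4 (mult 1)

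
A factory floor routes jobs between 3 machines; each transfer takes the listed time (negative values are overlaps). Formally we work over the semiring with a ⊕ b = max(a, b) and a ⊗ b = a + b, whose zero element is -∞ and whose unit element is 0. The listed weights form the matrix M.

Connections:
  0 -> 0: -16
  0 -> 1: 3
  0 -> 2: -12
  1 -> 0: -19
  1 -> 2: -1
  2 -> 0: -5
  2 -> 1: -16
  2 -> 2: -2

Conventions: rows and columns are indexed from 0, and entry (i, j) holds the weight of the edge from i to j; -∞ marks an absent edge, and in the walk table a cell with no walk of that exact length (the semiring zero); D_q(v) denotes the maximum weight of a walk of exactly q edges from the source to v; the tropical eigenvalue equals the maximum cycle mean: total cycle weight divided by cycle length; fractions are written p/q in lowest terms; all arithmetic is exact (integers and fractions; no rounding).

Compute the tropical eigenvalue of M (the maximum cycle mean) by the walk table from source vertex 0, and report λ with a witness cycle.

q=0: [0, -∞, -∞]
q=1: [-16, 3, -12]
q=2: [-16, -13, 2]
q=3: [-3, -13, 0]
Optimal cycle mean attained by: cycle 0->1->2->0, total 3 + (-1) + (-5), length 3.
Answer: λ = -1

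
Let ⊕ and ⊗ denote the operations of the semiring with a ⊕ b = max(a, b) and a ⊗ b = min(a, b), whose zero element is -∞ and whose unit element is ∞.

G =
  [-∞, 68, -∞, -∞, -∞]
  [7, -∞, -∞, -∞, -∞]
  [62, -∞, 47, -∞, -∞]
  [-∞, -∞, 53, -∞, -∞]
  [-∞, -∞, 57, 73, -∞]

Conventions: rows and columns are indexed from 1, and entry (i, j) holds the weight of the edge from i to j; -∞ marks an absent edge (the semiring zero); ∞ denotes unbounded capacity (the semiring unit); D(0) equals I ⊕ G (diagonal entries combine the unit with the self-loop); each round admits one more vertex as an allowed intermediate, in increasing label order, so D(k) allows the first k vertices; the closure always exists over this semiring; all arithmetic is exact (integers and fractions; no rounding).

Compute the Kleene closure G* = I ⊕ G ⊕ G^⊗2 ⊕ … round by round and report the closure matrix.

D(0):
  [∞, 68, -∞, -∞, -∞]
  [7, ∞, -∞, -∞, -∞]
  [62, -∞, ∞, -∞, -∞]
  [-∞, -∞, 53, ∞, -∞]
  [-∞, -∞, 57, 73, ∞]
D(1):
  [∞, 68, -∞, -∞, -∞]
  [7, ∞, -∞, -∞, -∞]
  [62, 62, ∞, -∞, -∞]
  [-∞, -∞, 53, ∞, -∞]
  [-∞, -∞, 57, 73, ∞]
D(2):
  [∞, 68, -∞, -∞, -∞]
  [7, ∞, -∞, -∞, -∞]
  [62, 62, ∞, -∞, -∞]
  [-∞, -∞, 53, ∞, -∞]
  [-∞, -∞, 57, 73, ∞]
D(3):
  [∞, 68, -∞, -∞, -∞]
  [7, ∞, -∞, -∞, -∞]
  [62, 62, ∞, -∞, -∞]
  [53, 53, 53, ∞, -∞]
  [57, 57, 57, 73, ∞]
D(4):
  [∞, 68, -∞, -∞, -∞]
  [7, ∞, -∞, -∞, -∞]
  [62, 62, ∞, -∞, -∞]
  [53, 53, 53, ∞, -∞]
  [57, 57, 57, 73, ∞]
D(5):
  [∞, 68, -∞, -∞, -∞]
  [7, ∞, -∞, -∞, -∞]
  [62, 62, ∞, -∞, -∞]
  [53, 53, 53, ∞, -∞]
  [57, 57, 57, 73, ∞]
Answer: G* = [[∞, 68, -∞, -∞, -∞], [7, ∞, -∞, -∞, -∞], [62, 62, ∞, -∞, -∞], [53, 53, 53, ∞, -∞], [57, 57, 57, 73, ∞]]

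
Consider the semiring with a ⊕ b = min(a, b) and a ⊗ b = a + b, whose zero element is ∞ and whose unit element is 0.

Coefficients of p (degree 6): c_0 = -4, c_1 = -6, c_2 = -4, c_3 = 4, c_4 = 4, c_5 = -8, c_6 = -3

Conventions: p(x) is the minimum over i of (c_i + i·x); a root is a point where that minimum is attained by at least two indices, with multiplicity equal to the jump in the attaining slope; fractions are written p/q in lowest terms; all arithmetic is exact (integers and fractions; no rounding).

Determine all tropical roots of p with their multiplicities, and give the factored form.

hull edge (i=0, c=-4) to (i=1, c=-6): slope -2, span 1
hull edge (i=1, c=-6) to (i=5, c=-8): slope -1/2, span 4
hull edge (i=5, c=-8) to (i=6, c=-3): slope 5, span 1
Factored form: p(x) = -3 ⊗ (x ⊕ (-5)) ⊗ (x ⊕ 1/2) ⊗ (x ⊕ 1/2) ⊗ (x ⊕ 1/2) ⊗ (x ⊕ 1/2) ⊗ (x ⊕ 2)
Answer: roots = -5 (mult 1), 1/2 (mult 4), 2 (mult 1)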